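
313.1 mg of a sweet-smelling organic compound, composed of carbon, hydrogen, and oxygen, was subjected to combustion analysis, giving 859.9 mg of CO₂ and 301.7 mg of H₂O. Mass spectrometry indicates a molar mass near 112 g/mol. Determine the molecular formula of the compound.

mol C = 0.8599 g CO₂ ÷ 44.009 g/mol = 0.019539 mol
mol H = 2 × 0.3017 g H₂O ÷ 18.015 g/mol = 0.033494 mol
mass O = 0.3131 − (0.23469 + 0.033762) = 0.044653 g → mol O = 0.044653 ÷ 15.999 = 0.0027910 mol
Divide by the smallest (0.0027910 mol): C 7.001, H 12.001, O 1.000
Empirical formula: C7H12O
Empirical-formula mass = 112.17 g/mol; 112 ÷ 112.17 ≈ 1, so the molecular formula is C7H12O.

C7H12O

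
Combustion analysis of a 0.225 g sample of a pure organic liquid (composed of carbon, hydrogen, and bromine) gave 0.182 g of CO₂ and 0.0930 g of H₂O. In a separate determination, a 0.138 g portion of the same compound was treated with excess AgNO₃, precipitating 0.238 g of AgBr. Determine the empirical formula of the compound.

mol C = 0.182 g CO₂ ÷ 44.009 g/mol = 0.004136 mol
mol H = 2 × 0.0930 g H₂O ÷ 18.015 g/mol = 0.01032 mol
From the AgBr data: mol Br per gram of compound = (0.238 ÷ 187.772) ÷ 0.138 = 0.009185 mol/g, so in the 0.225 g combustion sample mol Br = 0.002067 mol
Divide by the smallest (0.002067 mol): C 2.001, H 4.996, Br 1.000

C2H5Br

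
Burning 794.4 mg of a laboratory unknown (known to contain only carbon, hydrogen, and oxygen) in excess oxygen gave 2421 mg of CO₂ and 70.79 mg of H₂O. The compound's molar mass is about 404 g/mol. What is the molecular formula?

C28H4O4

mol C = 2.421 g CO₂ ÷ 44.009 g/mol = 0.055011 mol
mol H = 2 × 0.07079 g H₂O ÷ 18.015 g/mol = 0.0078590 mol
mass O = 0.7944 − (0.66074 + 0.0079219) = 0.12574 g → mol O = 0.12574 ÷ 15.999 = 0.0078589 mol
Divide by the smallest (0.0078589 mol): C 7.000, H 1.000, O 1.000
Empirical formula: C7HO
Empirical-formula mass = 101.08 g/mol; 404 ÷ 101.08 ≈ 4, so the molecular formula is C28H4O4.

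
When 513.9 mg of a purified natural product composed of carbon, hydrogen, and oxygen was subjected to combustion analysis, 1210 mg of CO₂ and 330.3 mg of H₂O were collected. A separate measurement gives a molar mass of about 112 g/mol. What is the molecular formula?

C6H8O2

mol C = 1.210 g CO₂ ÷ 44.009 g/mol = 0.027494 mol
mol H = 2 × 0.3303 g H₂O ÷ 18.015 g/mol = 0.036669 mol
mass O = 0.5139 − (0.33023 + 0.036963) = 0.14670 g → mol O = 0.14670 ÷ 15.999 = 0.0091695 mol
Divide by the smallest (0.0091695 mol): C 2.998, H 3.999, O 1.000
Empirical formula: C3H4O
Empirical-formula mass = 56.06 g/mol; 112 ÷ 56.06 ≈ 2, so the molecular formula is C6H8O2.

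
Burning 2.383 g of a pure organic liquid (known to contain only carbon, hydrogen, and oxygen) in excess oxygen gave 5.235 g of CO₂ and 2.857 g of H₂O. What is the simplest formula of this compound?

mol C = 5.235 g CO₂ ÷ 44.009 g/mol = 0.11895 mol
mol H = 2 × 2.857 g H₂O ÷ 18.015 g/mol = 0.31718 mol
mass O = 2.383 − (1.4287 + 0.31972) = 0.63454 g → mol O = 0.63454 ÷ 15.999 = 0.039661 mol
Divide by the smallest (0.039661 mol): C 2.999, H 7.997, O 1.000

C3H8O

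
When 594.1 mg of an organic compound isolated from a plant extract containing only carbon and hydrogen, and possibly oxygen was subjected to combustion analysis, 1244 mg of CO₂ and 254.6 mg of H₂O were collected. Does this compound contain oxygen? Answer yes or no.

yes

mol C = 1.244 g CO₂ ÷ 44.009 g/mol = 0.028267 mol
mol H = 2 × 0.2546 g H₂O ÷ 18.015 g/mol = 0.028265 mol
C and H account for only 0.36801 g of the 0.5941 g sample; the remaining 0.22609 g must be oxygen.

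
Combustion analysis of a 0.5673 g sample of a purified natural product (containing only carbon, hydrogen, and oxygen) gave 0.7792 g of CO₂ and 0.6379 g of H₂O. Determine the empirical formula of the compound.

CH4O

mol C = 0.7792 g CO₂ ÷ 44.009 g/mol = 0.017705 mol
mol H = 2 × 0.6379 g H₂O ÷ 18.015 g/mol = 0.070819 mol
mass O = 0.5673 − (0.21266 + 0.071385) = 0.28325 g → mol O = 0.28325 ÷ 15.999 = 0.017705 mol
Divide by the smallest (0.017705 mol): C 1.000, H 4.000, O 1.000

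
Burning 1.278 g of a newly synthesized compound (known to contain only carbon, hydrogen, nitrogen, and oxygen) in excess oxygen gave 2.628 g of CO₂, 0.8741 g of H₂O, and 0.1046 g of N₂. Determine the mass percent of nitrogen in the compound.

mol C = 2.628 g CO₂ ÷ 44.009 g/mol = 0.059715 mol
mol H = 2 × 0.8741 g H₂O ÷ 18.015 g/mol = 0.097041 mol
mol N = 2 × 0.1046 g N₂ ÷ 28.014 g/mol = 0.0074677 mol
mass O = 1.278 − (0.71724 + 0.097818 + 0.10460) = 0.35834 g → mol O = 0.35834 ÷ 15.999 = 0.022398 mol
mass % N = 0.10460 g ÷ 1.278 g × 100%

8.18%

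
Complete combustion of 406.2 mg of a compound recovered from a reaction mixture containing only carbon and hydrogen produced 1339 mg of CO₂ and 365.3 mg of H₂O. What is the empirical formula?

C3H4

mol C = 1.339 g CO₂ ÷ 44.009 g/mol = 0.030426 mol
mol H = 2 × 0.3653 g H₂O ÷ 18.015 g/mol = 0.040555 mol
Divide by the smallest (0.030426 mol): C 1.000, H 1.333
Multiplying each by 3 gives whole numbers: C 3.00, H 4.00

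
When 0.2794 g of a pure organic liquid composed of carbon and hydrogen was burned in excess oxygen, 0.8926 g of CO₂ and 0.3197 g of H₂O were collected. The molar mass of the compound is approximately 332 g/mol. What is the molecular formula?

mol C = 0.8926 g CO₂ ÷ 44.009 g/mol = 0.020282 mol
mol H = 2 × 0.3197 g H₂O ÷ 18.015 g/mol = 0.035493 mol
Divide by the smallest (0.020282 mol): C 1.000, H 1.750
Multiplying each by 4 gives whole numbers: C 4.00, H 7.00
Empirical formula: C4H7
Empirical-formula mass = 55.10 g/mol; 332 ÷ 55.10 ≈ 6, so the molecular formula is C24H42.

C24H42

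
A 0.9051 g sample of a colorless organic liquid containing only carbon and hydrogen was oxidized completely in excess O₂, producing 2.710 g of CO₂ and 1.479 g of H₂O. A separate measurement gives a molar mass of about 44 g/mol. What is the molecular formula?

C3H8

mol C = 2.710 g CO₂ ÷ 44.009 g/mol = 0.061578 mol
mol H = 2 × 1.479 g H₂O ÷ 18.015 g/mol = 0.16420 mol
Divide by the smallest (0.061578 mol): C 1.000, H 2.666
Multiplying each by 3 gives whole numbers: C 3.00, H 8.00
Empirical formula: C3H8
Empirical-formula mass = 44.10 g/mol; 44 ÷ 44.10 ≈ 1, so the molecular formula is C3H8.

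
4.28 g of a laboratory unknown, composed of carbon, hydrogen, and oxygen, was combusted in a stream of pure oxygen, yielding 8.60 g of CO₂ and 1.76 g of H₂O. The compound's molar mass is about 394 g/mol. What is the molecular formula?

C18H18O10

mol C = 8.60 g CO₂ ÷ 44.009 g/mol = 0.1954 mol
mol H = 2 × 1.76 g H₂O ÷ 18.015 g/mol = 0.1954 mol
mass O = 4.28 − (2.347 + 0.1970) = 1.736 g → mol O = 1.736 ÷ 15.999 = 0.1085 mol
Divide by the smallest (0.1085 mol): C 1.801, H 1.801, O 1.000
Multiplying each by 5 gives whole numbers: C 9.01, H 9.00, O 5.00
Empirical formula: C9H9O5
Empirical-formula mass = 197.17 g/mol; 394 ÷ 197.17 ≈ 2, so the molecular formula is C18H18O10.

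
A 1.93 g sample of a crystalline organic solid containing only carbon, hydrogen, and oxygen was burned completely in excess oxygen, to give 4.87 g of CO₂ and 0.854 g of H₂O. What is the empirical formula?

mol C = 4.87 g CO₂ ÷ 44.009 g/mol = 0.1107 mol
mol H = 2 × 0.854 g H₂O ÷ 18.015 g/mol = 0.09481 mol
mass O = 1.93 − (1.329 + 0.09557) = 0.5053 g → mol O = 0.5053 ÷ 15.999 = 0.03158 mol
Divide by the smallest (0.03158 mol): C 3.504, H 3.002, O 1.000
Multiplying each by 2 gives whole numbers: C 7.01, H 6.00, O 2.00

C7H6O2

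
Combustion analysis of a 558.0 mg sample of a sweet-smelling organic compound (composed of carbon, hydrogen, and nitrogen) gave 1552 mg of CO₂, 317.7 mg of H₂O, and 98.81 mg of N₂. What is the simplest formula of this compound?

C5H5N

mol C = 1.552 g CO₂ ÷ 44.009 g/mol = 0.035266 mol
mol H = 2 × 0.3177 g H₂O ÷ 18.015 g/mol = 0.035271 mol
mol N = 2 × 0.09881 g N₂ ÷ 28.014 g/mol = 0.0070543 mol
Divide by the smallest (0.0070543 mol): C 4.999, H 5.000, N 1.000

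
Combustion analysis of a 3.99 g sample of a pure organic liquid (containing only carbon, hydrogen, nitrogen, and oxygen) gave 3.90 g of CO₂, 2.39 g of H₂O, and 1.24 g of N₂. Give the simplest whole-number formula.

CH3NO

mol C = 3.90 g CO₂ ÷ 44.009 g/mol = 0.08862 mol
mol H = 2 × 2.39 g H₂O ÷ 18.015 g/mol = 0.2653 mol
mol N = 2 × 1.24 g N₂ ÷ 28.014 g/mol = 0.08853 mol
mass O = 3.99 − (1.064 + 0.2675 + 1.240) = 1.418 g → mol O = 1.418 ÷ 15.999 = 0.08864 mol
Divide by the smallest (0.08853 mol): C 1.001, H 2.997, N 1.000, O 1.001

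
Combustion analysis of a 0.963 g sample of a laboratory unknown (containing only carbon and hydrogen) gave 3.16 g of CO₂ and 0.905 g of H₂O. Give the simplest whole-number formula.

C5H7

mol C = 3.16 g CO₂ ÷ 44.009 g/mol = 0.07180 mol
mol H = 2 × 0.905 g H₂O ÷ 18.015 g/mol = 0.1005 mol
Divide by the smallest (0.07180 mol): C 1.000, H 1.399
Multiplying each by 5 gives whole numbers: C 5.00, H 7.00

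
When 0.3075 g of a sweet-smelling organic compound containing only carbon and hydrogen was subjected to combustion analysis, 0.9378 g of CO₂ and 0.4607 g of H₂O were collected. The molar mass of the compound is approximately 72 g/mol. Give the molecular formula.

mol C = 0.9378 g CO₂ ÷ 44.009 g/mol = 0.021309 mol
mol H = 2 × 0.4607 g H₂O ÷ 18.015 g/mol = 0.051146 mol
Divide by the smallest (0.021309 mol): C 1.000, H 2.400
Multiplying each by 5 gives whole numbers: C 5.00, H 12.00
Empirical formula: C5H12
Empirical-formula mass = 72.15 g/mol; 72 ÷ 72.15 ≈ 1, so the molecular formula is C5H12.

C5H12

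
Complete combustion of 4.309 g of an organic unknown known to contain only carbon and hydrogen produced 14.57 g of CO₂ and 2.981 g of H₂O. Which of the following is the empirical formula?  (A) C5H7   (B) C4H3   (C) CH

mol C = 14.57 g CO₂ ÷ 44.009 g/mol = 0.33107 mol
mol H = 2 × 2.981 g H₂O ÷ 18.015 g/mol = 0.33095 mol
Divide by the smallest (0.33095 mol): C 1.000, H 1.000

(C) CH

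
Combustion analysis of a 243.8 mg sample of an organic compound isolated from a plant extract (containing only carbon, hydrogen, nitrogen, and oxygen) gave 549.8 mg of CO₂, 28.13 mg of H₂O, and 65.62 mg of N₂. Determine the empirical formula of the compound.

mol C = 0.5498 g CO₂ ÷ 44.009 g/mol = 0.012493 mol
mol H = 2 × 0.02813 g H₂O ÷ 18.015 g/mol = 0.0031230 mol
mol N = 2 × 0.06562 g N₂ ÷ 28.014 g/mol = 0.0046848 mol
mass O = 0.2438 − (0.15005 + 0.0031479 + 0.065620) = 0.024980 g → mol O = 0.024980 ÷ 15.999 = 0.0015613 mol
Divide by the smallest (0.0015613 mol): C 8.001, H 2.000, N 3.001, O 1.000

C8H2N3O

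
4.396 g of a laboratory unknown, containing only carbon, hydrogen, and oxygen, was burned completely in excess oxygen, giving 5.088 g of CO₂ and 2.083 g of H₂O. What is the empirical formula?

mol C = 5.088 g CO₂ ÷ 44.009 g/mol = 0.11561 mol
mol H = 2 × 2.083 g H₂O ÷ 18.015 g/mol = 0.23125 mol
mass O = 4.396 − (1.3886 + 0.23310) = 2.7743 g → mol O = 2.7743 ÷ 15.999 = 0.17340 mol
Divide by the smallest (0.11561 mol): C 1.000, H 2.000, O 1.500
Multiplying each by 2 gives whole numbers: C 2.00, H 4.00, O 3.00

C2H4O3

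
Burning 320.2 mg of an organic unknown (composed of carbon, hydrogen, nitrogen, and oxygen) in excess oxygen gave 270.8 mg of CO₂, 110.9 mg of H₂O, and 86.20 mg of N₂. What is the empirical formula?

C2H4N2O3

mol C = 0.2708 g CO₂ ÷ 44.009 g/mol = 0.0061533 mol
mol H = 2 × 0.1109 g H₂O ÷ 18.015 g/mol = 0.012312 mol
mol N = 2 × 0.08620 g N₂ ÷ 28.014 g/mol = 0.0061541 mol
mass O = 0.3202 − (0.073907 + 0.012410 + 0.086200) = 0.14768 g → mol O = 0.14768 ÷ 15.999 = 0.0092307 mol
Divide by the smallest (0.0061533 mol): C 1.000, H 2.001, N 1.000, O 1.500
Multiplying each by 2 gives whole numbers: C 2.00, H 4.00, N 2.00, O 3.00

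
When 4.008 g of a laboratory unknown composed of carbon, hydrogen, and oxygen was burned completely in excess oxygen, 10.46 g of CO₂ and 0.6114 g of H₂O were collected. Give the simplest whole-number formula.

C7H2O2

mol C = 10.46 g CO₂ ÷ 44.009 g/mol = 0.23768 mol
mol H = 2 × 0.6114 g H₂O ÷ 18.015 g/mol = 0.067877 mol
mass O = 4.008 − (2.8548 + 0.068420) = 1.0848 g → mol O = 1.0848 ÷ 15.999 = 0.067806 mol
Divide by the smallest (0.067806 mol): C 3.505, H 1.001, O 1.000
Multiplying each by 2 gives whole numbers: C 7.01, H 2.00, O 2.00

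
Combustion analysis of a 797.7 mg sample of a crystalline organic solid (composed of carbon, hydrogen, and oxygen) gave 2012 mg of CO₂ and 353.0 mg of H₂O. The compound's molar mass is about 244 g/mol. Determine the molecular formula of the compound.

mol C = 2.012 g CO₂ ÷ 44.009 g/mol = 0.045718 mol
mol H = 2 × 0.3530 g H₂O ÷ 18.015 g/mol = 0.039190 mol
mass O = 0.7977 − (0.54912 + 0.039503) = 0.20908 g → mol O = 0.20908 ÷ 15.999 = 0.013068 mol
Divide by the smallest (0.013068 mol): C 3.498, H 2.999, O 1.000
Multiplying each by 2 gives whole numbers: C 7.00, H 6.00, O 2.00
Empirical formula: C7H6O2
Empirical-formula mass = 122.12 g/mol; 244 ÷ 122.12 ≈ 2, so the molecular formula is C14H12O4.

C14H12O4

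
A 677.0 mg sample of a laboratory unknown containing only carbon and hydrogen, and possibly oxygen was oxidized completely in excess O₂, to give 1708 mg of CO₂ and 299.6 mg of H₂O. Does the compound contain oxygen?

mol C = 1.708 g CO₂ ÷ 44.009 g/mol = 0.038810 mol
mol H = 2 × 0.2996 g H₂O ÷ 18.015 g/mol = 0.033261 mol
C and H account for only 0.49968 g of the 0.6770 g sample; the remaining 0.17732 g must be oxygen.

yes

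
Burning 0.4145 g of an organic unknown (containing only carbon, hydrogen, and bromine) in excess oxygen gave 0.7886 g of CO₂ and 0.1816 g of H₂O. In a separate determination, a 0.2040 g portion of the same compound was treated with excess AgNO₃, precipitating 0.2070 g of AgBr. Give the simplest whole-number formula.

C8H9Br

mol C = 0.7886 g CO₂ ÷ 44.009 g/mol = 0.017919 mol
mol H = 2 × 0.1816 g H₂O ÷ 18.015 g/mol = 0.020161 mol
From the AgBr data: mol Br per gram of compound = (0.2070 ÷ 187.772) ÷ 0.2040 = 0.0054039 mol/g, so in the 0.4145 g combustion sample mol Br = 0.0022399 mol
Divide by the smallest (0.0022399 mol): C 8.000, H 9.001, Br 1.000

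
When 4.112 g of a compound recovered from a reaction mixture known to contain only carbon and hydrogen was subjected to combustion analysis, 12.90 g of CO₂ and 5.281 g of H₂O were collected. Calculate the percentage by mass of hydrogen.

14.37%

mol C = 12.90 g CO₂ ÷ 44.009 g/mol = 0.29312 mol
mol H = 2 × 5.281 g H₂O ÷ 18.015 g/mol = 0.58629 mol
mass % H = 0.59098 g ÷ 4.112 g × 100%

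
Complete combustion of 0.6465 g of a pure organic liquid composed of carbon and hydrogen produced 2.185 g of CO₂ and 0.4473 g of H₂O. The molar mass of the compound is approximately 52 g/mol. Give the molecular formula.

C4H4

mol C = 2.185 g CO₂ ÷ 44.009 g/mol = 0.049649 mol
mol H = 2 × 0.4473 g H₂O ÷ 18.015 g/mol = 0.049659 mol
Divide by the smallest (0.049649 mol): C 1.000, H 1.000
Empirical formula: CH
Empirical-formula mass = 13.02 g/mol; 52 ÷ 13.02 ≈ 4, so the molecular formula is C4H4.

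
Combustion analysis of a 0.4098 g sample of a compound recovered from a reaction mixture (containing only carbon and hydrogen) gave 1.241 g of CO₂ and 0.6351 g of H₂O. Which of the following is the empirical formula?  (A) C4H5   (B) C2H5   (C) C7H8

mol C = 1.241 g CO₂ ÷ 44.009 g/mol = 0.028199 mol
mol H = 2 × 0.6351 g H₂O ÷ 18.015 g/mol = 0.070508 mol
Divide by the smallest (0.028199 mol): C 1.000, H 2.500
Multiplying each by 2 gives whole numbers: C 2.00, H 5.00

(B) C2H5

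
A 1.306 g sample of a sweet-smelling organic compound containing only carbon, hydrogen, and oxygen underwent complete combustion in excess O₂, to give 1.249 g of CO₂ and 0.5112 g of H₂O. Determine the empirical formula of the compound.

CH2O2

mol C = 1.249 g CO₂ ÷ 44.009 g/mol = 0.028381 mol
mol H = 2 × 0.5112 g H₂O ÷ 18.015 g/mol = 0.056753 mol
mass O = 1.306 − (0.34088 + 0.057207) = 0.90791 g → mol O = 0.90791 ÷ 15.999 = 0.056748 mol
Divide by the smallest (0.028381 mol): C 1.000, H 2.000, O 2.000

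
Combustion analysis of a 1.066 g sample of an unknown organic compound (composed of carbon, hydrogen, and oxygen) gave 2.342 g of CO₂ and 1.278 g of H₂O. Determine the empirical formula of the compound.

mol C = 2.342 g CO₂ ÷ 44.009 g/mol = 0.053216 mol
mol H = 2 × 1.278 g H₂O ÷ 18.015 g/mol = 0.14188 mol
mass O = 1.066 − (0.63918 + 0.14302) = 0.28380 g → mol O = 0.28380 ÷ 15.999 = 0.017739 mol
Divide by the smallest (0.017739 mol): C 3.000, H 7.998, O 1.000

C3H8O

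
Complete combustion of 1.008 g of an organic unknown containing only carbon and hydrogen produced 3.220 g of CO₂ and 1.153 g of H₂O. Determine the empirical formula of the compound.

C4H7

mol C = 3.220 g CO₂ ÷ 44.009 g/mol = 0.073167 mol
mol H = 2 × 1.153 g H₂O ÷ 18.015 g/mol = 0.12800 mol
Divide by the smallest (0.073167 mol): C 1.000, H 1.749
Multiplying each by 4 gives whole numbers: C 4.00, H 7.00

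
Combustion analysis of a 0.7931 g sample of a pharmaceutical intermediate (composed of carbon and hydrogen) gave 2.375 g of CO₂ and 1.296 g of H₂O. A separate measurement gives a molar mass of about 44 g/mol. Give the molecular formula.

C3H8

mol C = 2.375 g CO₂ ÷ 44.009 g/mol = 0.053966 mol
mol H = 2 × 1.296 g H₂O ÷ 18.015 g/mol = 0.14388 mol
Divide by the smallest (0.053966 mol): C 1.000, H 2.666
Multiplying each by 3 gives whole numbers: C 3.00, H 8.00
Empirical formula: C3H8
Empirical-formula mass = 44.10 g/mol; 44 ÷ 44.10 ≈ 1, so the molecular formula is C3H8.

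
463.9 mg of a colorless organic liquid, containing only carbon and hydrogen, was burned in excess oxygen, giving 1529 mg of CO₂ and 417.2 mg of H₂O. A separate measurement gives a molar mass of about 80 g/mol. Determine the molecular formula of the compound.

C6H8

mol C = 1.529 g CO₂ ÷ 44.009 g/mol = 0.034743 mol
mol H = 2 × 0.4172 g H₂O ÷ 18.015 g/mol = 0.046317 mol
Divide by the smallest (0.034743 mol): C 1.000, H 1.333
Multiplying each by 3 gives whole numbers: C 3.00, H 4.00
Empirical formula: C3H4
Empirical-formula mass = 40.06 g/mol; 80 ÷ 40.06 ≈ 2, so the molecular formula is C6H8.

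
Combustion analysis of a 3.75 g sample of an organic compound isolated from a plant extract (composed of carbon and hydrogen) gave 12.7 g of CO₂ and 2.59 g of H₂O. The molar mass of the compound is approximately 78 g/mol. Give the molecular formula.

mol C = 12.7 g CO₂ ÷ 44.009 g/mol = 0.2886 mol
mol H = 2 × 2.59 g H₂O ÷ 18.015 g/mol = 0.2875 mol
Divide by the smallest (0.2875 mol): C 1.004, H 1.000
Empirical formula: CH
Empirical-formula mass = 13.02 g/mol; 78 ÷ 13.02 ≈ 6, so the molecular formula is C6H6.

C6H6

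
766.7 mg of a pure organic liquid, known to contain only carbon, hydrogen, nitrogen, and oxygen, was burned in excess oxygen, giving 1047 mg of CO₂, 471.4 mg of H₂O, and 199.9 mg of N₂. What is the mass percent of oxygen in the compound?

mol C = 1.047 g CO₂ ÷ 44.009 g/mol = 0.023791 mol
mol H = 2 × 0.4714 g H₂O ÷ 18.015 g/mol = 0.052334 mol
mol N = 2 × 0.1999 g N₂ ÷ 28.014 g/mol = 0.014271 mol
mass O = 0.7667 − (0.28575 + 0.052753 + 0.19990) = 0.22830 g → mol O = 0.22830 ÷ 15.999 = 0.014270 mol
mass % O = 0.22830 g ÷ 0.7667 g × 100%

29.78%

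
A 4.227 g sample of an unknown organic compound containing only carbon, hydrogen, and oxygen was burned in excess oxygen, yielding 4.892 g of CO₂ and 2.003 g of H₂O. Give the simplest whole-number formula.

C2H4O3

mol C = 4.892 g CO₂ ÷ 44.009 g/mol = 0.11116 mol
mol H = 2 × 2.003 g H₂O ÷ 18.015 g/mol = 0.22237 mol
mass O = 4.227 − (1.3351 + 0.22415) = 2.6677 g → mol O = 2.6677 ÷ 15.999 = 0.16674 mol
Divide by the smallest (0.11116 mol): C 1.000, H 2.000, O 1.500
Multiplying each by 2 gives whole numbers: C 2.00, H 4.00, O 3.00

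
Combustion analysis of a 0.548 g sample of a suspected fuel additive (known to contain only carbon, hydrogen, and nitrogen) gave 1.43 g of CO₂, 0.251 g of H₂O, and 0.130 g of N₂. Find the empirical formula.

mol C = 1.43 g CO₂ ÷ 44.009 g/mol = 0.03249 mol
mol H = 2 × 0.251 g H₂O ÷ 18.015 g/mol = 0.02787 mol
mol N = 2 × 0.130 g N₂ ÷ 28.014 g/mol = 0.009281 mol
Divide by the smallest (0.009281 mol): C 3.501, H 3.002, N 1.000
Multiplying each by 2 gives whole numbers: C 7.00, H 6.00, N 2.00

C7H6N2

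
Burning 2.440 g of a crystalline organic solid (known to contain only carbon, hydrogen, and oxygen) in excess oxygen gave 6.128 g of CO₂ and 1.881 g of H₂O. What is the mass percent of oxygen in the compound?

22.83%

mol C = 6.128 g CO₂ ÷ 44.009 g/mol = 0.13924 mol
mol H = 2 × 1.881 g H₂O ÷ 18.015 g/mol = 0.20883 mol
mass O = 2.440 − (1.6725 + 0.21050) = 0.55704 g → mol O = 0.55704 ÷ 15.999 = 0.034817 mol
mass % O = 0.55704 g ÷ 2.440 g × 100%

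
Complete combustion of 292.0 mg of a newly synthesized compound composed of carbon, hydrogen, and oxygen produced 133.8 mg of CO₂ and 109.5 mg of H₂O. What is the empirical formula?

mol C = 0.1338 g CO₂ ÷ 44.009 g/mol = 0.0030403 mol
mol H = 2 × 0.1095 g H₂O ÷ 18.015 g/mol = 0.012157 mol
mass O = 0.2920 − (0.036517 + 0.012254) = 0.24323 g → mol O = 0.24323 ÷ 15.999 = 0.015203 mol
Divide by the smallest (0.0030403 mol): C 1.000, H 3.998, O 5.000

CH4O5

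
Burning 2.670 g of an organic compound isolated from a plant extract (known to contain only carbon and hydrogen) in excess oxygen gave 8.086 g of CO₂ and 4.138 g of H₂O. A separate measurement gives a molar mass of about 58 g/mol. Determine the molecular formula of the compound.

mol C = 8.086 g CO₂ ÷ 44.009 g/mol = 0.18374 mol
mol H = 2 × 4.138 g H₂O ÷ 18.015 g/mol = 0.45939 mol
Divide by the smallest (0.18374 mol): C 1.000, H 2.500
Multiplying each by 2 gives whole numbers: C 2.00, H 5.00
Empirical formula: C2H5
Empirical-formula mass = 29.06 g/mol; 58 ÷ 29.06 ≈ 2, so the molecular formula is C4H10.

C4H10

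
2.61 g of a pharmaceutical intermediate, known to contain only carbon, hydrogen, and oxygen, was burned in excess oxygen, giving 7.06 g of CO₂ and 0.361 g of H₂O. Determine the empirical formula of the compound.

mol C = 7.06 g CO₂ ÷ 44.009 g/mol = 0.1604 mol
mol H = 2 × 0.361 g H₂O ÷ 18.015 g/mol = 0.04008 mol
mass O = 2.61 − (1.927 + 0.04040) = 0.6428 g → mol O = 0.6428 ÷ 15.999 = 0.04018 mol
Divide by the smallest (0.04008 mol): C 4.003, H 1.000, O 1.002

C4HO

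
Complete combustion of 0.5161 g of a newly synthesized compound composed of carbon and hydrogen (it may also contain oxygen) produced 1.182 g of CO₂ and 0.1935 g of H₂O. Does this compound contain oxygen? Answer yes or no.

yes

mol C = 1.182 g CO₂ ÷ 44.009 g/mol = 0.026858 mol
mol H = 2 × 0.1935 g H₂O ÷ 18.015 g/mol = 0.021482 mol
C and H account for only 0.34425 g of the 0.5161 g sample; the remaining 0.17185 g must be oxygen.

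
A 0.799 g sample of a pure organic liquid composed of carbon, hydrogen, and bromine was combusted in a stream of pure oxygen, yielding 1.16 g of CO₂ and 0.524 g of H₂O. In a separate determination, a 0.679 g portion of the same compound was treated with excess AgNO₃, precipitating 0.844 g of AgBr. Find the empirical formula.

mol C = 1.16 g CO₂ ÷ 44.009 g/mol = 0.02636 mol
mol H = 2 × 0.524 g H₂O ÷ 18.015 g/mol = 0.05817 mol
From the AgBr data: mol Br per gram of compound = (0.844 ÷ 187.772) ÷ 0.679 = 0.006620 mol/g, so in the 0.799 g combustion sample mol Br = 0.005289 mol
Divide by the smallest (0.005289 mol): C 4.983, H 10.999, Br 1.000

C5H11Br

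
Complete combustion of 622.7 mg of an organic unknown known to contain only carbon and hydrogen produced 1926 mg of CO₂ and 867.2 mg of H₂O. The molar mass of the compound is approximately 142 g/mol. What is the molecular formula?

mol C = 1.926 g CO₂ ÷ 44.009 g/mol = 0.043764 mol
mol H = 2 × 0.8672 g H₂O ÷ 18.015 g/mol = 0.096275 mol
Divide by the smallest (0.043764 mol): C 1.000, H 2.200
Multiplying each by 5 gives whole numbers: C 5.00, H 11.00
Empirical formula: C5H11
Empirical-formula mass = 71.14 g/mol; 142 ÷ 71.14 ≈ 2, so the molecular formula is C10H22.

C10H22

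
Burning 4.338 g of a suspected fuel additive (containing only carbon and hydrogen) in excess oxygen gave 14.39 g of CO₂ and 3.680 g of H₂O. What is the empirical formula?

C4H5

mol C = 14.39 g CO₂ ÷ 44.009 g/mol = 0.32698 mol
mol H = 2 × 3.680 g H₂O ÷ 18.015 g/mol = 0.40855 mol
Divide by the smallest (0.32698 mol): C 1.000, H 1.249
Multiplying each by 4 gives whole numbers: C 4.00, H 5.00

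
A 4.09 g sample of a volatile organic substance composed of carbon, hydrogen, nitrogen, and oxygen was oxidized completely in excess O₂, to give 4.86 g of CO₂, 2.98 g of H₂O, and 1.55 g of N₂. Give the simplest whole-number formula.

mol C = 4.86 g CO₂ ÷ 44.009 g/mol = 0.1104 mol
mol H = 2 × 2.98 g H₂O ÷ 18.015 g/mol = 0.3308 mol
mol N = 2 × 1.55 g N₂ ÷ 28.014 g/mol = 0.1107 mol
mass O = 4.09 − (1.326 + 0.3335 + 1.550) = 0.8801 g → mol O = 0.8801 ÷ 15.999 = 0.05501 mol
Divide by the smallest (0.05501 mol): C 2.007, H 6.014, N 2.012, O 1.000

C2H6N2O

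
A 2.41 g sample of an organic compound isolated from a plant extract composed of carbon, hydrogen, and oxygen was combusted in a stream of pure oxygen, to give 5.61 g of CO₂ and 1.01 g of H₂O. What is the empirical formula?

mol C = 5.61 g CO₂ ÷ 44.009 g/mol = 0.1275 mol
mol H = 2 × 1.01 g H₂O ÷ 18.015 g/mol = 0.1121 mol
mass O = 2.41 − (1.531 + 0.1130) = 0.7659 g → mol O = 0.7659 ÷ 15.999 = 0.04787 mol
Divide by the smallest (0.04787 mol): C 2.663, H 2.342, O 1.000
Multiplying each by 3 gives whole numbers: C 7.99, H 7.03, O 3.00

C8H7O3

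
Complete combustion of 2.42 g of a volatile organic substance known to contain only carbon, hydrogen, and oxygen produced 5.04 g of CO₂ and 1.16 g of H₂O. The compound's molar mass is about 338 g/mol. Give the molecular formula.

C16H18O8

mol C = 5.04 g CO₂ ÷ 44.009 g/mol = 0.1145 mol
mol H = 2 × 1.16 g H₂O ÷ 18.015 g/mol = 0.1288 mol
mass O = 2.42 − (1.376 + 0.1298) = 0.9147 g → mol O = 0.9147 ÷ 15.999 = 0.05717 mol
Divide by the smallest (0.05717 mol): C 2.003, H 2.253, O 1.000
Multiplying each by 4 gives whole numbers: C 8.01, H 9.01, O 4.00
Empirical formula: C8H9O4
Empirical-formula mass = 169.16 g/mol; 338 ÷ 169.16 ≈ 2, so the molecular formula is C16H18O8.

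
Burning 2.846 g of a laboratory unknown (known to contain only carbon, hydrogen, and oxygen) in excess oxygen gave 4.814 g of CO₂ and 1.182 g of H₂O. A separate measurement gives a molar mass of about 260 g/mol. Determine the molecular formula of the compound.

C10H12O8

mol C = 4.814 g CO₂ ÷ 44.009 g/mol = 0.10939 mol
mol H = 2 × 1.182 g H₂O ÷ 18.015 g/mol = 0.13122 mol
mass O = 2.846 − (1.3138 + 0.13227) = 1.3999 g → mol O = 1.3999 ÷ 15.999 = 0.087498 mol
Divide by the smallest (0.087498 mol): C 1.250, H 1.500, O 1.000
Multiplying each by 4 gives whole numbers: C 5.00, H 6.00, O 4.00
Empirical formula: C5H6O4
Empirical-formula mass = 130.10 g/mol; 260 ÷ 130.10 ≈ 2, so the molecular formula is C10H12O8.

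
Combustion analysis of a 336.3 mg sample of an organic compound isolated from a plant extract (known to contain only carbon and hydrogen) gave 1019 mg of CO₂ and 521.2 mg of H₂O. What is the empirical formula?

C2H5

mol C = 1.019 g CO₂ ÷ 44.009 g/mol = 0.023154 mol
mol H = 2 × 0.5212 g H₂O ÷ 18.015 g/mol = 0.057863 mol
Divide by the smallest (0.023154 mol): C 1.000, H 2.499
Multiplying each by 2 gives whole numbers: C 2.00, H 5.00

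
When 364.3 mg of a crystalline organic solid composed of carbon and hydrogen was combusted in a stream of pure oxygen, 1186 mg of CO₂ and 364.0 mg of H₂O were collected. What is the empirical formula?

mol C = 1.186 g CO₂ ÷ 44.009 g/mol = 0.026949 mol
mol H = 2 × 0.3640 g H₂O ÷ 18.015 g/mol = 0.040411 mol
Divide by the smallest (0.026949 mol): C 1.000, H 1.500
Multiplying each by 2 gives whole numbers: C 2.00, H 3.00

C2H3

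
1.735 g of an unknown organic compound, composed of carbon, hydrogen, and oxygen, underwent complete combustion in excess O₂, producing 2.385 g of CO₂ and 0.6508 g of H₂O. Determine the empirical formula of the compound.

mol C = 2.385 g CO₂ ÷ 44.009 g/mol = 0.054193 mol
mol H = 2 × 0.6508 g H₂O ÷ 18.015 g/mol = 0.072251 mol
mass O = 1.735 − (0.65092 + 0.072829) = 1.0113 g → mol O = 1.0113 ÷ 15.999 = 0.063207 mol
Divide by the smallest (0.054193 mol): C 1.000, H 1.333, O 1.166
Multiplying each by 6 gives whole numbers: C 6.00, H 8.00, O 7.00

C6H8O7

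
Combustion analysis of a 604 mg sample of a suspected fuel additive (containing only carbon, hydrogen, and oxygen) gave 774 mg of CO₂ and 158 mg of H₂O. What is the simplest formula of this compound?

C3H3O4

mol C = 0.774 g CO₂ ÷ 44.009 g/mol = 0.01759 mol
mol H = 2 × 0.158 g H₂O ÷ 18.015 g/mol = 0.01754 mol
mass O = 0.604 − (0.2112 + 0.01768) = 0.3751 g → mol O = 0.3751 ÷ 15.999 = 0.02344 mol
Divide by the smallest (0.01754 mol): C 1.003, H 1.000, O 1.337
Multiplying each by 3 gives whole numbers: C 3.01, H 3.00, O 4.01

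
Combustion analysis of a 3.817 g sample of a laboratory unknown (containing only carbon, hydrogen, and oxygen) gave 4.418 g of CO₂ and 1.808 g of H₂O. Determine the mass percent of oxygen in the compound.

63.11%

mol C = 4.418 g CO₂ ÷ 44.009 g/mol = 0.10039 mol
mol H = 2 × 1.808 g H₂O ÷ 18.015 g/mol = 0.20072 mol
mass O = 3.817 − (1.2058 + 0.20233) = 2.4089 g → mol O = 2.4089 ÷ 15.999 = 0.15057 mol
mass % O = 2.4089 g ÷ 3.817 g × 100%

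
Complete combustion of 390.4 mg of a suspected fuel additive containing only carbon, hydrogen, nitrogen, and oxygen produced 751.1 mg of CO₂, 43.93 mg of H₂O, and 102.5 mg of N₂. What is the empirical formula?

mol C = 0.7511 g CO₂ ÷ 44.009 g/mol = 0.017067 mol
mol H = 2 × 0.04393 g H₂O ÷ 18.015 g/mol = 0.0048770 mol
mol N = 2 × 0.1025 g N₂ ÷ 28.014 g/mol = 0.0073178 mol
mass O = 0.3904 − (0.20499 + 0.0049161 + 0.10250) = 0.077993 g → mol O = 0.077993 ÷ 15.999 = 0.0048748 mol
Divide by the smallest (0.0048748 mol): C 3.501, H 1.000, N 1.501, O 1.000
Multiplying each by 2 gives whole numbers: C 7.00, H 2.00, N 3.00, O 2.00

C7H2N3O2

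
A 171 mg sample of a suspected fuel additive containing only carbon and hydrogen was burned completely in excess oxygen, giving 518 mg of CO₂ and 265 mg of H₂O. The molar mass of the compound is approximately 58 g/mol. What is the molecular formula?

C4H10

mol C = 0.518 g CO₂ ÷ 44.009 g/mol = 0.01177 mol
mol H = 2 × 0.265 g H₂O ÷ 18.015 g/mol = 0.02942 mol
Divide by the smallest (0.01177 mol): C 1.000, H 2.500
Multiplying each by 2 gives whole numbers: C 2.00, H 5.00
Empirical formula: C2H5
Empirical-formula mass = 29.06 g/mol; 58 ÷ 29.06 ≈ 2, so the molecular formula is C4H10.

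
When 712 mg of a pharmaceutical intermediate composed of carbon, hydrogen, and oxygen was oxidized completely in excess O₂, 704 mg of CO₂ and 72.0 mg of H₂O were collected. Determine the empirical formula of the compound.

mol C = 0.704 g CO₂ ÷ 44.009 g/mol = 0.01600 mol
mol H = 2 × 0.0720 g H₂O ÷ 18.015 g/mol = 0.007993 mol
mass O = 0.712 − (0.1921 + 0.008057) = 0.5118 g → mol O = 0.5118 ÷ 15.999 = 0.03199 mol
Divide by the smallest (0.007993 mol): C 2.001, H 1.000, O 4.002

C2HO4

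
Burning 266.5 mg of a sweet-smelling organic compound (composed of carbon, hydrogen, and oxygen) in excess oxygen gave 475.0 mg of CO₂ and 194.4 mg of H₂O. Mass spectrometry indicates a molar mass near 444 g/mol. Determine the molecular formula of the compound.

mol C = 0.4750 g CO₂ ÷ 44.009 g/mol = 0.010793 mol
mol H = 2 × 0.1944 g H₂O ÷ 18.015 g/mol = 0.021582 mol
mass O = 0.2665 − (0.12964 + 0.021755) = 0.11511 g → mol O = 0.11511 ÷ 15.999 = 0.0071947 mol
Divide by the smallest (0.0071947 mol): C 1.500, H 3.000, O 1.000
Multiplying each by 2 gives whole numbers: C 3.00, H 6.00, O 2.00
Empirical formula: C3H6O2
Empirical-formula mass = 74.08 g/mol; 444 ÷ 74.08 ≈ 6, so the molecular formula is C18H36O12.

C18H36O12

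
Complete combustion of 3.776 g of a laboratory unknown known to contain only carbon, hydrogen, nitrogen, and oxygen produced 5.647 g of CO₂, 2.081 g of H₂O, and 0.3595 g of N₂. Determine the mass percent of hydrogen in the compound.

6.17%

mol C = 5.647 g CO₂ ÷ 44.009 g/mol = 0.12831 mol
mol H = 2 × 2.081 g H₂O ÷ 18.015 g/mol = 0.23103 mol
mol N = 2 × 0.3595 g N₂ ÷ 28.014 g/mol = 0.025666 mol
mass O = 3.776 − (1.5412 + 0.23288 + 0.35950) = 1.6424 g → mol O = 1.6424 ÷ 15.999 = 0.10266 mol
mass % H = 0.23288 g ÷ 3.776 g × 100%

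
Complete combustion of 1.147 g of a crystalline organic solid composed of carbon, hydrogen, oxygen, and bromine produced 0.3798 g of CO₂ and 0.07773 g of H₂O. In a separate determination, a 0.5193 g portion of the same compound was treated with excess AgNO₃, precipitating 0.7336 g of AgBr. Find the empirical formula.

mol C = 0.3798 g CO₂ ÷ 44.009 g/mol = 0.0086301 mol
mol H = 2 × 0.07773 g H₂O ÷ 18.015 g/mol = 0.0086295 mol
From the AgBr data: mol Br per gram of compound = (0.7336 ÷ 187.772) ÷ 0.5193 = 0.0075233 mol/g, so in the 1.147 g combustion sample mol Br = 0.0086293 mol
mass O = 1.147 − (0.10366 + 0.0086985 + 0.68951) = 0.34513 g → mol O = 0.34513 ÷ 15.999 = 0.021572 mol
Divide by the smallest (0.0086293 mol): C 1.000, H 1.000, Br 1.000, O 2.500
Multiplying each by 2 gives whole numbers: C 2.00, H 2.00, Br 2.00, O 5.00

C2H2Br2O5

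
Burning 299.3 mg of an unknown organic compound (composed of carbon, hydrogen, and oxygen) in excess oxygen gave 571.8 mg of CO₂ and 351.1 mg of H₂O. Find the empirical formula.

C2H6O

mol C = 0.5718 g CO₂ ÷ 44.009 g/mol = 0.012993 mol
mol H = 2 × 0.3511 g H₂O ÷ 18.015 g/mol = 0.038979 mol
mass O = 0.2993 − (0.15606 + 0.039290) = 0.10395 g → mol O = 0.10395 ÷ 15.999 = 0.0064975 mol
Divide by the smallest (0.0064975 mol): C 2.000, H 5.999, O 1.000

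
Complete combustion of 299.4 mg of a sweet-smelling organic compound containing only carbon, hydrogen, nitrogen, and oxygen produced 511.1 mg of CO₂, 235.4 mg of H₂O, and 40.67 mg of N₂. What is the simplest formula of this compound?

C4H9NO2

mol C = 0.5111 g CO₂ ÷ 44.009 g/mol = 0.011614 mol
mol H = 2 × 0.2354 g H₂O ÷ 18.015 g/mol = 0.026134 mol
mol N = 2 × 0.04067 g N₂ ÷ 28.014 g/mol = 0.0029035 mol
mass O = 0.2994 − (0.13949 + 0.026343 + 0.040670) = 0.092897 g → mol O = 0.092897 ÷ 15.999 = 0.0058064 mol
Divide by the smallest (0.0029035 mol): C 4.000, H 9.001, N 1.000, O 2.000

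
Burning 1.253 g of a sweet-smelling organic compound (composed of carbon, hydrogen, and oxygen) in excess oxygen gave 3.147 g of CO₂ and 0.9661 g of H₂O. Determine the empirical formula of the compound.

C4H6O

mol C = 3.147 g CO₂ ÷ 44.009 g/mol = 0.071508 mol
mol H = 2 × 0.9661 g H₂O ÷ 18.015 g/mol = 0.10726 mol
mass O = 1.253 − (0.85888 + 0.10811) = 0.28600 g → mol O = 0.28600 ÷ 15.999 = 0.017876 mol
Divide by the smallest (0.017876 mol): C 4.000, H 6.000, O 1.000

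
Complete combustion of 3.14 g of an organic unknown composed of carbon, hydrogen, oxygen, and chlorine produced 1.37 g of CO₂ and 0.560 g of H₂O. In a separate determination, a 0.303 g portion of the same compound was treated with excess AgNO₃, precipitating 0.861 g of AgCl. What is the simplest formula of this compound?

CH2Cl2O

mol C = 1.37 g CO₂ ÷ 44.009 g/mol = 0.03113 mol
mol H = 2 × 0.560 g H₂O ÷ 18.015 g/mol = 0.06217 mol
From the AgCl data: mol Cl per gram of compound = (0.861 ÷ 143.318) ÷ 0.303 = 0.01983 mol/g, so in the 3.14 g combustion sample mol Cl = 0.06226 mol
mass O = 3.14 − (0.3739 + 0.06267 + 2.207) = 0.4964 g → mol O = 0.4964 ÷ 15.999 = 0.03103 mol
Divide by the smallest (0.03103 mol): C 1.003, H 2.004, Cl 2.007, O 1.000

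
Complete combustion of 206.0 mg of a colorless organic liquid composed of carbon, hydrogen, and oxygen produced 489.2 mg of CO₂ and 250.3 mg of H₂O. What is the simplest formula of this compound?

mol C = 0.4892 g CO₂ ÷ 44.009 g/mol = 0.011116 mol
mol H = 2 × 0.2503 g H₂O ÷ 18.015 g/mol = 0.027788 mol
mass O = 0.2060 − (0.13351 + 0.028010) = 0.044477 g → mol O = 0.044477 ÷ 15.999 = 0.0027800 mol
Divide by the smallest (0.0027800 mol): C 3.999, H 9.996, O 1.000

C4H10O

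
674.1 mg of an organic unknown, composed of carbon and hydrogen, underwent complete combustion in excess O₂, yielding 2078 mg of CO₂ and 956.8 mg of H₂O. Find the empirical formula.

C4H9

mol C = 2.078 g CO₂ ÷ 44.009 g/mol = 0.047218 mol
mol H = 2 × 0.9568 g H₂O ÷ 18.015 g/mol = 0.10622 mol
Divide by the smallest (0.047218 mol): C 1.000, H 2.250
Multiplying each by 4 gives whole numbers: C 4.00, H 9.00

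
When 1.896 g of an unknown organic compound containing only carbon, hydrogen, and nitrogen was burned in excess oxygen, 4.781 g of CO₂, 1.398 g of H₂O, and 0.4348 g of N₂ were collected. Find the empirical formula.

mol C = 4.781 g CO₂ ÷ 44.009 g/mol = 0.10864 mol
mol H = 2 × 1.398 g H₂O ÷ 18.015 g/mol = 0.15520 mol
mol N = 2 × 0.4348 g N₂ ÷ 28.014 g/mol = 0.031042 mol
Divide by the smallest (0.031042 mol): C 3.500, H 5.000, N 1.000
Multiplying each by 2 gives whole numbers: C 7.00, H 10.00, N 2.00

C7H10N2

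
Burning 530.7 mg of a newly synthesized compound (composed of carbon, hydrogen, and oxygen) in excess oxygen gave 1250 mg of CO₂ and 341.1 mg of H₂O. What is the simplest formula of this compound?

mol C = 1.250 g CO₂ ÷ 44.009 g/mol = 0.028403 mol
mol H = 2 × 0.3411 g H₂O ÷ 18.015 g/mol = 0.037868 mol
mass O = 0.5307 − (0.34115 + 0.038171) = 0.15138 g → mol O = 0.15138 ÷ 15.999 = 0.0094616 mol
Divide by the smallest (0.0094616 mol): C 3.002, H 4.002, O 1.000

C3H4O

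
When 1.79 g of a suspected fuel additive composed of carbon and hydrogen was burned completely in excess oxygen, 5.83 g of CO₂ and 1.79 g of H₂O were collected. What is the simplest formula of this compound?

C2H3

mol C = 5.83 g CO₂ ÷ 44.009 g/mol = 0.1325 mol
mol H = 2 × 1.79 g H₂O ÷ 18.015 g/mol = 0.1987 mol
Divide by the smallest (0.1325 mol): C 1.000, H 1.500
Multiplying each by 2 gives whole numbers: C 2.00, H 3.00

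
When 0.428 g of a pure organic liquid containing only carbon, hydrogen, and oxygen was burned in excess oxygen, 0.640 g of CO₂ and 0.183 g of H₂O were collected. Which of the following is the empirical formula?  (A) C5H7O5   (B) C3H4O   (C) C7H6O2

(A) C5H7O5

mol C = 0.640 g CO₂ ÷ 44.009 g/mol = 0.01454 mol
mol H = 2 × 0.183 g H₂O ÷ 18.015 g/mol = 0.02032 mol
mass O = 0.428 − (0.1747 + 0.02048) = 0.2329 g → mol O = 0.2329 ÷ 15.999 = 0.01455 mol
Divide by the smallest (0.01454 mol): C 1.000, H 1.397, O 1.001
Multiplying each by 5 gives whole numbers: C 5.00, H 6.99, O 5.00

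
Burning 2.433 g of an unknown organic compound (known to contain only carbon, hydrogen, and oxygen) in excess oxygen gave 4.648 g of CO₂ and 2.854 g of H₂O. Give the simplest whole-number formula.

C2H6O

mol C = 4.648 g CO₂ ÷ 44.009 g/mol = 0.10561 mol
mol H = 2 × 2.854 g H₂O ÷ 18.015 g/mol = 0.31685 mol
mass O = 2.433 − (1.2685 + 0.31938) = 0.84508 g → mol O = 0.84508 ÷ 15.999 = 0.052821 mol
Divide by the smallest (0.052821 mol): C 1.999, H 5.999, O 1.000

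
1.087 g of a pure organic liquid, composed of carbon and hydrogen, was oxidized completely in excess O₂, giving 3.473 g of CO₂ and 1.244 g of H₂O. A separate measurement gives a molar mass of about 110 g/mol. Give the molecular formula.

C8H14

mol C = 3.473 g CO₂ ÷ 44.009 g/mol = 0.078916 mol
mol H = 2 × 1.244 g H₂O ÷ 18.015 g/mol = 0.13811 mol
Divide by the smallest (0.078916 mol): C 1.000, H 1.750
Multiplying each by 4 gives whole numbers: C 4.00, H 7.00
Empirical formula: C4H7
Empirical-formula mass = 55.10 g/mol; 110 ÷ 55.10 ≈ 2, so the molecular formula is C8H14.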